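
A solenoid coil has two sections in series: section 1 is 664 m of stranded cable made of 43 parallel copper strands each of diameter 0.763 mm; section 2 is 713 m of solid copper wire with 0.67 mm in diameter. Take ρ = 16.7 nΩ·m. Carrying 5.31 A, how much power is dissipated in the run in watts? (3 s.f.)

968 W

ρ = 16.7 nΩ·m = 1.67×10^-8 Ω·m
Section 1: A_strand = π(3.8150e-04)² = 4.572e-07 m²; R₁ = ρL/(N·A_s) = (1.67×10^-8)(664)/(43×4.572e-07) = 0.564 Ω
Section 2: A = π(d/2)² = π(3.3500e-04 m)² = 3.526e-07 m²
R₂ = (1.67×10^-8)(713)/(3.526e-07) = 33.77 Ω
R = R₁ + R₂ = 34.34 Ω
P = I²R = (5.31)² × 34.34 = 968 W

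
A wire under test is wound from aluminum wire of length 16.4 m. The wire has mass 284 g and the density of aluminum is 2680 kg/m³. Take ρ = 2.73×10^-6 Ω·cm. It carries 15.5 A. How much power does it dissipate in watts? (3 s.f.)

16.6 W

ρ = 2.73×10^-6 Ω·cm = 2.73×10^-8 Ω·m
A = m/(density·L) = 0.284/(2680×16.4) = 6.4616e-06 m²
R = ρL/A = (2.73×10^-8)(16.4)/(6.4616e-06) = 0.06929 Ω
P = I²R = (15.5)² × 0.06929 = 16.6 W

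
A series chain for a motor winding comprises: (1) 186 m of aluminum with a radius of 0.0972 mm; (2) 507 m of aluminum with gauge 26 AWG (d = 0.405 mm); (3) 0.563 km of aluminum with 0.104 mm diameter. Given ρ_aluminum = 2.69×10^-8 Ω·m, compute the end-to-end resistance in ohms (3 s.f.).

Seg 1: A = πr² = π(9.7200e-05 m)² = 2.968e-08 m²
R_1 = (2.69×10^-8)(186)/(2.968e-08) = 168.6 Ω
Seg 2: A = π(0.405/2 mm)² = π(2.0250e-04 m)² = 1.288e-07 m²
R_2 = (2.69×10^-8)(507)/(1.288e-07) = 105.9 Ω
Seg 3: A = π(d/2)² = π(5.2000e-05 m)² = 8.495e-09 m²
R_3 = (2.69×10^-8)(563)/(8.495e-09) = 1783 Ω
R_total = R_1 + R_2 + R_3 = 2060 Ω

2060 Ω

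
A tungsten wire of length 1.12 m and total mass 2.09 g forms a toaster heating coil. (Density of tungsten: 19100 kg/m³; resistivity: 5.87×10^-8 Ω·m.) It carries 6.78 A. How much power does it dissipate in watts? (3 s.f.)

A = m/(density·L) = 0.00209/(19100×1.12) = 9.7700e-08 m²
R = ρL/A = (5.87×10^-8)(1.12)/(9.7700e-08) = 0.6729 Ω
P = I²R = (6.78)² × 0.6729 = 30.9 W

30.9 W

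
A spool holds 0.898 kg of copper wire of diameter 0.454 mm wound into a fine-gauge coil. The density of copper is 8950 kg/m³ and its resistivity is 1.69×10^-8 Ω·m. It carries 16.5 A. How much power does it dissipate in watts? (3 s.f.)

A = π(d/2)² = π(2.2700e-04 m)² = 1.6188e-07 m²
L = m/(density·A) = 0.898/(8950×1.6188e-07) = 619.8 m
R = ρL/A = (1.69×10^-8)(619.8)/(1.6188e-07) = 64.7 Ω
P = I²R = (16.5)² × 64.7 = 17600 W

17600 W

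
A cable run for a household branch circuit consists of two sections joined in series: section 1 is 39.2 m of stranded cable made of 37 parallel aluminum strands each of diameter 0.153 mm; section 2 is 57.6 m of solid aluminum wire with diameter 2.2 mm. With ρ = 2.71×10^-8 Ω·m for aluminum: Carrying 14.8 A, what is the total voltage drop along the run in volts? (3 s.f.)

Section 1: A_strand = π(7.6500e-05)² = 1.839e-08 m²; R₁ = ρL/(N·A_s) = (2.71×10^-8)(39.2)/(37×1.839e-08) = 1.562 Ω
Section 2: A = π(d/2)² = π(1.1000e-03 m)² = 3.801e-06 m²
R₂ = (2.71×10^-8)(57.6)/(3.801e-06) = 0.4106 Ω
R = R₁ + R₂ = 1.972 Ω
V = IR = 14.8 × 1.972 = 29.2 V

29.2 V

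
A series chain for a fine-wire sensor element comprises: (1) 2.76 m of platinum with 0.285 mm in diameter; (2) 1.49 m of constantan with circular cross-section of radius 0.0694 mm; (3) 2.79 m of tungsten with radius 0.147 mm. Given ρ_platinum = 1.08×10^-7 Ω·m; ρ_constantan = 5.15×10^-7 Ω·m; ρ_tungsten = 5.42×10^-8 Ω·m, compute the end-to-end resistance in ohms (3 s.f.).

Seg 1: A = π(d/2)² = π(1.4250e-04 m)² = 6.379e-08 m²
R_1 = (1.08×10^-7)(2.76)/(6.379e-08) = 4.673 Ω
Seg 2: A = πr² = π(6.9400e-05 m)² = 1.513e-08 m²
R_2 = (5.15×10^-7)(1.49)/(1.513e-08) = 50.71 Ω
Seg 3: A = πr² = π(1.4700e-04 m)² = 6.789e-08 m²
R_3 = (5.42×10^-8)(2.79)/(6.789e-08) = 2.228 Ω
R_total = R_1 + R_2 + R_3 = 57.6 Ω

57.6 Ω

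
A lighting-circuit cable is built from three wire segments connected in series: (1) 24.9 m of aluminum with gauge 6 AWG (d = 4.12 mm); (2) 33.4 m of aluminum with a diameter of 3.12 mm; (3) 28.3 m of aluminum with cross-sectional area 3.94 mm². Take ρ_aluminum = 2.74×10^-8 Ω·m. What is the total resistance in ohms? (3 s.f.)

0.368 Ω

Seg 1: A = π(4.12/2 mm)² = π(2.0600e-03 m)² = 1.333e-05 m²
R_1 = (2.74×10^-8)(24.9)/(1.333e-05) = 0.05118 Ω
Seg 2: A = π(d/2)² = π(1.5600e-03 m)² = 7.645e-06 m²
R_2 = (2.74×10^-8)(33.4)/(7.645e-06) = 0.1197 Ω
Seg 3: A = 3.94 mm² = 3.940e-06 m²
R_3 = (2.74×10^-8)(28.3)/(3.940e-06) = 0.1968 Ω
R_total = R_1 + R_2 + R_3 = 0.368 Ω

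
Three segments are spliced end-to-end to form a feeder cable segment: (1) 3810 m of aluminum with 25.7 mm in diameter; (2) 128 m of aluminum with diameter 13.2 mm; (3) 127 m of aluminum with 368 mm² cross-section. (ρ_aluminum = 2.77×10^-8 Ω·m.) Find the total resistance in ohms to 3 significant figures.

Seg 1: A = π(d/2)² = π(1.2850e-02 m)² = 5.187e-04 m²
R_1 = (2.77×10^-8)(3810)/(5.187e-04) = 0.2034 Ω
Seg 2: A = π(d/2)² = π(6.6000e-03 m)² = 1.368e-04 m²
R_2 = (2.77×10^-8)(128)/(1.368e-04) = 0.02591 Ω
Seg 3: A = 368 mm² = 3.680e-04 m²
R_3 = (2.77×10^-8)(127)/(3.680e-04) = 0.00956 Ω
R_total = R_1 + R_2 + R_3 = 0.239 Ω

0.239 Ω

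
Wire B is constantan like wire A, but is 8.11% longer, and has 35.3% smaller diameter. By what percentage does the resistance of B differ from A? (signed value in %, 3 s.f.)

R ∝ L/d², so R_B/R_A = (1 + 8.11/100) × (1 − 35.3/100)⁻²
= 1.081 × 2.389 = 2.583
(R_B − R_A)/R_A = 2.583 − 1 = 158%

158%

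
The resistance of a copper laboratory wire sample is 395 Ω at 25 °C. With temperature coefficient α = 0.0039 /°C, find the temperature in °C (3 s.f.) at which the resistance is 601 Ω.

R = R₀(1 + α(T − T₀)) ⇒ T = T₀ + (R/R₀ − 1)/α
T = 25 + (601/395 − 1)/0.0039 = 25 + (0.5215)/0.0039 = 159 °C

159 °C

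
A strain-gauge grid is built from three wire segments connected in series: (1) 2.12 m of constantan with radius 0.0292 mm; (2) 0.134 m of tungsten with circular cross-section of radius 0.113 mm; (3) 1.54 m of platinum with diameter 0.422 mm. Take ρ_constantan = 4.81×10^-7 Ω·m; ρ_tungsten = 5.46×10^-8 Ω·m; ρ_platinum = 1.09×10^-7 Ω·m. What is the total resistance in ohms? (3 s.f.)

Seg 1: A = πr² = π(2.9200e-05 m)² = 2.679e-09 m²
R_1 = (4.81×10^-7)(2.12)/(2.679e-09) = 380.7 Ω
Seg 2: A = πr² = π(1.1300e-04 m)² = 4.011e-08 m²
R_2 = (5.46×10^-8)(0.134)/(4.011e-08) = 0.1824 Ω
Seg 3: A = π(d/2)² = π(2.1100e-04 m)² = 1.399e-07 m²
R_3 = (1.09×10^-7)(1.54)/(1.399e-07) = 1.2 Ω
R_total = R_1 + R_2 + R_3 = 382 Ω

382 Ω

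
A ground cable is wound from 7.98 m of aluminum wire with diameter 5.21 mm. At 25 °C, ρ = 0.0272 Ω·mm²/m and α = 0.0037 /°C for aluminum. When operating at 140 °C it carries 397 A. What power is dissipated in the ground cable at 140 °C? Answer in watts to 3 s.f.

ρ = 0.0272 Ω·mm²/m = 2.72×10^-8 Ω·m
A = π(d/2)² = π(2.6050e-03 m)² = 2.132e-05 m²
R₍25₎ = ρL/A = (2.72×10^-8)(7.98)/(2.132e-05) = 0.01018 Ω
R₍140₎ = R₍25₎(1 + αΔT) = 0.01018 × (1 + 0.0037×115) = 0.01451 Ω
P = I²R = (397)² × 0.01451 = 2290 W

2290 W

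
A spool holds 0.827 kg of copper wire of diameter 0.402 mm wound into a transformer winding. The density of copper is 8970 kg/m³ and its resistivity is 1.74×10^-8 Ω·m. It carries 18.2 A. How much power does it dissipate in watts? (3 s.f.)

A = π(d/2)² = π(2.0100e-04 m)² = 1.2692e-07 m²
L = m/(density·A) = 0.827/(8970×1.2692e-07) = 726.4 m
R = ρL/A = (1.74×10^-8)(726.4)/(1.2692e-07) = 99.58 Ω
P = I²R = (18.2)² × 99.58 = 33000 W

33000 W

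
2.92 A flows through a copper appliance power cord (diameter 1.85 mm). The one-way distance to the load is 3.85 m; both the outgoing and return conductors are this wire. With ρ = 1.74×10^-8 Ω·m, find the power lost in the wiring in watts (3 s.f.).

0.425 W

A = π(d/2)² = π(9.2500e-04 m)² = 2.688e-06 m²
Total conductor length (both ways) L = 2 × 3.85 = 7.7 m
R = ρL/A = (1.74×10^-8)(7.7)/(2.688e-06) = 0.04984 Ω
P = I²R = (2.92)² × 0.04984 = 0.425 W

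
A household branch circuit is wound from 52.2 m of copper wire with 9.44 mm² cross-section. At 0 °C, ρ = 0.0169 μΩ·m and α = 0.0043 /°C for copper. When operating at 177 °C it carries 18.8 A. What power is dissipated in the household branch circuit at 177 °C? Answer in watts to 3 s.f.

ρ = 0.0169 μΩ·m = 1.69×10^-8 Ω·m
A = 9.44 mm² = 9.440e-06 m²
R₍0₎ = ρL/A = (1.69×10^-8)(52.2)/(9.440e-06) = 0.09345 Ω
R₍177₎ = R₍0₎(1 + αΔT) = 0.09345 × (1 + 0.0043×177) = 0.1646 Ω
P = I²R = (18.8)² × 0.1646 = 58.2 W

58.2 W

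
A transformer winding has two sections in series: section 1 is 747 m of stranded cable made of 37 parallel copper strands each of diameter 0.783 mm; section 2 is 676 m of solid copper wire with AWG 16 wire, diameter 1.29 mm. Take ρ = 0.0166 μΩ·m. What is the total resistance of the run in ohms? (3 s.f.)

ρ = 0.0166 μΩ·m = 1.66×10^-8 Ω·m
Section 1: A_strand = π(3.9150e-04)² = 4.815e-07 m²; R₁ = ρL/(N·A_s) = (1.66×10^-8)(747)/(37×4.815e-07) = 0.696 Ω
Section 2: A = π(1.29/2 mm)² = π(6.4500e-04 m)² = 1.307e-06 m²
R₂ = (1.66×10^-8)(676)/(1.307e-06) = 8.586 Ω
R = R₁ + R₂ = 9.28 Ω

9.28 Ω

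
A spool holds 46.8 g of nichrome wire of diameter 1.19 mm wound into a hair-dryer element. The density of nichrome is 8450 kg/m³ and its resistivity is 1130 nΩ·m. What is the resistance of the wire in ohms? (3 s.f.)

5.06 Ω

ρ = 1130 nΩ·m = 1.13×10^-6 Ω·m
A = π(d/2)² = π(5.9500e-04 m)² = 1.1122e-06 m²
L = m/(density·A) = 0.0468/(8450×1.1122e-06) = 4.98 m
R = ρL/A = (1.13×10^-6)(4.98)/(1.1122e-06) = 5.06 Ω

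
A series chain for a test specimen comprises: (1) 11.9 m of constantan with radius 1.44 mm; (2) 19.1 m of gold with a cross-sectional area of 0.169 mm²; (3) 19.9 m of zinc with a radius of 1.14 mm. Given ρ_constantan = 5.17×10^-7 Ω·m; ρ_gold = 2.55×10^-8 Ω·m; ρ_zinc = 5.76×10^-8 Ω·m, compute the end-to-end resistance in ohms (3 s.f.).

Seg 1: A = πr² = π(1.4400e-03 m)² = 6.514e-06 m²
R_1 = (5.17×10^-7)(11.9)/(6.514e-06) = 0.9444 Ω
Seg 2: A = 0.169 mm² = 1.690e-07 m²
R_2 = (2.55×10^-8)(19.1)/(1.690e-07) = 2.882 Ω
Seg 3: A = πr² = π(1.1400e-03 m)² = 4.083e-06 m²
R_3 = (5.76×10^-8)(19.9)/(4.083e-06) = 0.2807 Ω
R_total = R_1 + R_2 + R_3 = 4.11 Ω

4.11 Ω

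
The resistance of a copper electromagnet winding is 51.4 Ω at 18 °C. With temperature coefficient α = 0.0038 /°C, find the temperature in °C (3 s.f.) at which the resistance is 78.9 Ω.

159 °C

R = R₀(1 + α(T − T₀)) ⇒ T = T₀ + (R/R₀ − 1)/α
T = 18 + (78.9/51.4 − 1)/0.0038 = 18 + (0.535)/0.0038 = 159 °C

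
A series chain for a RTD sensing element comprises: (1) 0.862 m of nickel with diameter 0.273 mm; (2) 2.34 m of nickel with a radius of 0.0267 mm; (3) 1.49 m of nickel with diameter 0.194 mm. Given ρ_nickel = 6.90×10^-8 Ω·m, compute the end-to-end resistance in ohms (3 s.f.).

Seg 1: A = π(d/2)² = π(1.3650e-04 m)² = 5.853e-08 m²
R_1 = (6.90×10^-8)(0.862)/(5.853e-08) = 1.016 Ω
Seg 2: A = πr² = π(2.6700e-05 m)² = 2.240e-09 m²
R_2 = (6.90×10^-8)(2.34)/(2.240e-09) = 72.09 Ω
Seg 3: A = π(d/2)² = π(9.7000e-05 m)² = 2.956e-08 m²
R_3 = (6.90×10^-8)(1.49)/(2.956e-08) = 3.478 Ω
R_total = R_1 + R_2 + R_3 = 76.6 Ω

76.6 Ω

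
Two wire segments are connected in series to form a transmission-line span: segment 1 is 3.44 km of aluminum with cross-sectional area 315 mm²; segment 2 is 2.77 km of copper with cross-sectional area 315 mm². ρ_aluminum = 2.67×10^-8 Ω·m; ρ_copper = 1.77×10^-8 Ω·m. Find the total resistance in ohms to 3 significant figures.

Segment 1: A = 315 mm² = 3.150e-04 m²
R₁ = ρL/A = (2.67×10^-8)(3440)/(3.150e-04) = 0.2916 Ω
R₂ = (1.77×10^-8)(2770)/(3.150e-04) = 0.1556 Ω
R = R₁ + R₂ = 0.447 Ω

0.447 Ω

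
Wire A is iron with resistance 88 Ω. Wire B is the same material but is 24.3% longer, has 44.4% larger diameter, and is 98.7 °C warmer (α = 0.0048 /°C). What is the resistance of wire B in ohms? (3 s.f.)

R ∝ ρL/d² with ρ ∝ (1+αΔT), so R_B/R_A = (1 + 24.3/100) × (1 + 44.4/100)⁻² × (1 + 0.0048×98.7)
= 1.243 × 0.4796 × 1.474 = 0.8785
R_B = 0.8785 × 88 = 77.3 Ω

77.3 Ω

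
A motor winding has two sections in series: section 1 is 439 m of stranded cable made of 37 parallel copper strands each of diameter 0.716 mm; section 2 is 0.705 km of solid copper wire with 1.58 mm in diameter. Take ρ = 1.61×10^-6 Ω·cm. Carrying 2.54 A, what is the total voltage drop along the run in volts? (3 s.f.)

15.9 V

ρ = 1.61×10^-6 Ω·cm = 1.61×10^-8 Ω·m
Section 1: A_strand = π(3.5800e-04)² = 4.026e-07 m²; R₁ = ρL/(N·A_s) = (1.61×10^-8)(439)/(37×4.026e-07) = 0.4744 Ω
Section 2: A = π(d/2)² = π(7.9000e-04 m)² = 1.961e-06 m²
R₂ = (1.61×10^-8)(705)/(1.961e-06) = 5.789 Ω
R = R₁ + R₂ = 6.264 Ω
V = IR = 2.54 × 6.264 = 15.9 V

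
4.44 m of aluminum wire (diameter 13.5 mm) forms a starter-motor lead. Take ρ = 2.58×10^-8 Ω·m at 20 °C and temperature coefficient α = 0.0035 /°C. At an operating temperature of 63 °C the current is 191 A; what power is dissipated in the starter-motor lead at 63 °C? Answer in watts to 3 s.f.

A = π(d/2)² = π(6.7500e-03 m)² = 1.431e-04 m²
R₍20₎ = ρL/A = (2.58×10^-8)(4.44)/(1.431e-04) = 8.003×10^-4 Ω
R₍63₎ = R₍20₎(1 + αΔT) = 8.003×10^-4 × (1 + 0.0035×43) = 9.207×10^-4 Ω
P = I²R = (191)² × 9.207×10^-4 = 33.6 W

33.6 W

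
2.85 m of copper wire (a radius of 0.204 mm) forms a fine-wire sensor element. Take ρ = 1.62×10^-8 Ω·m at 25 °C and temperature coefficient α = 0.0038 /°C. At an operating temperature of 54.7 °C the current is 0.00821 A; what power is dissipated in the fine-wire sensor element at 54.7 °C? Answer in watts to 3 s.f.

A = πr² = π(2.0400e-04 m)² = 1.307e-07 m²
R₍25₎ = ρL/A = (1.62×10^-8)(2.85)/(1.307e-07) = 0.3531 Ω
R₍54.7₎ = R₍25₎(1 + αΔT) = 0.3531 × (1 + 0.0038×29.7) = 0.393 Ω
P = I²R = (0.00821)² × 0.393 = 2.65×10^-5 W

2.65×10^-5 W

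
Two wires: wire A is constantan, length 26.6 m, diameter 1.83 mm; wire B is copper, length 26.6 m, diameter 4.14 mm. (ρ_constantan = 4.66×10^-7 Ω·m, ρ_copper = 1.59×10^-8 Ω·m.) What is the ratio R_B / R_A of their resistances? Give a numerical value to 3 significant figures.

R ∝ ρL/d², so R_B/R_A = (ρ_B/ρ_A) × (d_A/d_B)²
= (1.59×10^-8/4.66×10^-7) × (1.83/4.14)² = 0.00667

0.00667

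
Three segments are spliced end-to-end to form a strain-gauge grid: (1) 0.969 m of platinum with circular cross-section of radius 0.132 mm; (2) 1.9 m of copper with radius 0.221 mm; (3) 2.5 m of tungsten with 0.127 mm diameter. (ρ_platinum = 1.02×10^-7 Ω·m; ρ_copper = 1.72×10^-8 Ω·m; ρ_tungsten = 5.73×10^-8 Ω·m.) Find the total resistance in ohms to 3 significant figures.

Seg 1: A = πr² = π(1.3200e-04 m)² = 5.474e-08 m²
R_1 = (1.02×10^-7)(0.969)/(5.474e-08) = 1.806 Ω
Seg 2: A = πr² = π(2.2100e-04 m)² = 1.534e-07 m²
R_2 = (1.72×10^-8)(1.9)/(1.534e-07) = 0.213 Ω
Seg 3: A = π(d/2)² = π(6.3500e-05 m)² = 1.267e-08 m²
R_3 = (5.73×10^-8)(2.5)/(1.267e-08) = 11.31 Ω
R_total = R_1 + R_2 + R_3 = 13.3 Ω

13.3 Ω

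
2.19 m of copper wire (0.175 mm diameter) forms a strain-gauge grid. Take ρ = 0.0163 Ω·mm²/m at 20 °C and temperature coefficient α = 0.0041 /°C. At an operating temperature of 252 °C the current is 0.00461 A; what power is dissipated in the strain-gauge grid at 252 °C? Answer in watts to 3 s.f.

6.15×10^-5 W

ρ = 0.0163 Ω·mm²/m = 1.63×10^-8 Ω·m
A = π(d/2)² = π(8.7500e-05 m)² = 2.405e-08 m²
R₍20₎ = ρL/A = (1.63×10^-8)(2.19)/(2.405e-08) = 1.484 Ω
R₍252₎ = R₍20₎(1 + αΔT) = 1.484 × (1 + 0.0041×232) = 2.896 Ω
P = I²R = (0.00461)² × 2.896 = 6.15×10^-5 W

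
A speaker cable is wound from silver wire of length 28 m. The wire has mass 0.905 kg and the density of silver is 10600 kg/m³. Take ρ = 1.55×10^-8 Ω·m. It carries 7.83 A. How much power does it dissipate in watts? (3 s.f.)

8.73 W

A = m/(density·L) = 0.905/(10600×28) = 3.0492e-06 m²
R = ρL/A = (1.55×10^-8)(28)/(3.0492e-06) = 0.1423 Ω
P = I²R = (7.83)² × 0.1423 = 8.73 W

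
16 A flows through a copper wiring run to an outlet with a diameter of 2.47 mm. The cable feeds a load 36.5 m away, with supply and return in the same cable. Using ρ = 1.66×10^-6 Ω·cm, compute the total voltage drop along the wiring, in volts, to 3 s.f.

4.05 V

ρ = 1.66×10^-6 Ω·cm = 1.66×10^-8 Ω·m
A = π(d/2)² = π(1.2350e-03 m)² = 4.792e-06 m²
Total conductor length (both ways) L = 2 × 36.5 = 73 m
R = ρL/A = (1.66×10^-8)(73)/(4.792e-06) = 0.2529 Ω
V = IR = 16 × 0.2529 = 4.05 V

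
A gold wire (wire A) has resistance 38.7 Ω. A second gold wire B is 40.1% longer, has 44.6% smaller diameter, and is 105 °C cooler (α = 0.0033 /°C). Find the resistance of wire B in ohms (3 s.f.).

115 Ω

R ∝ ρL/d² with ρ ∝ (1+αΔT), so R_B/R_A = (1 + 40.1/100) × (1 − 44.6/100)⁻² × (1 − 0.0033×105)
= 1.401 × 3.258 × 0.6535 = 2.983
R_B = 2.983 × 38.7 = 115 Ω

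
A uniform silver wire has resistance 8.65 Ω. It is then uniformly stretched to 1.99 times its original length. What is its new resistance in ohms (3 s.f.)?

Volume constant ⇒ A' = A/k with k = 1.99. R' = ρ(kL)/(A/k) = k²R.
R' = 3.96 × 8.65 = 34.3 Ω

34.3 Ω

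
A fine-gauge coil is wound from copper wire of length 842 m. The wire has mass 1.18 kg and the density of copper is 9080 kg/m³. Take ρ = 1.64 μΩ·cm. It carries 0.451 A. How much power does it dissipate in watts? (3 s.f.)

ρ = 1.64 μΩ·cm = 1.64×10^-8 Ω·m
A = m/(density·L) = 1.18/(9080×842) = 1.5434e-07 m²
R = ρL/A = (1.64×10^-8)(842)/(1.5434e-07) = 89.47 Ω
P = I²R = (0.451)² × 89.47 = 18.2 W

18.2 W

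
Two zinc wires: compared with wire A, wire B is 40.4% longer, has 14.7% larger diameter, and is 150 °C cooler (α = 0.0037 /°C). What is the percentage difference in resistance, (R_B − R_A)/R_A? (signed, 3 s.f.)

-52.5%

R ∝ ρL/d² with ρ ∝ (1+αΔT), so R_B/R_A = (1 + 40.4/100) × (1 + 14.7/100)⁻² × (1 − 0.0037×150)
= 1.404 × 0.7601 × 0.445 = 0.4749
(R_B − R_A)/R_A = 0.4749 − 1 = -52.5%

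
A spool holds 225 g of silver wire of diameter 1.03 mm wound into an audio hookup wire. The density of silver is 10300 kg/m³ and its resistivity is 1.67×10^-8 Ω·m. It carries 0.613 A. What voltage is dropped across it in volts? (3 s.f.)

A = π(d/2)² = π(5.1500e-04 m)² = 8.3323e-07 m²
L = m/(density·A) = 0.225/(10300×8.3323e-07) = 26.22 m
R = ρL/A = (1.67×10^-8)(26.22)/(8.3323e-07) = 0.5255 Ω
V = IR = 0.613 × 0.5255 = 0.322 V

0.322 V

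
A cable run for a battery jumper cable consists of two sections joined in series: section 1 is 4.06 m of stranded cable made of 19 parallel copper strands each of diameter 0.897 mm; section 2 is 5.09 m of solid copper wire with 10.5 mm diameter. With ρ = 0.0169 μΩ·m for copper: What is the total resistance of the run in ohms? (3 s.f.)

0.00671 Ω

ρ = 0.0169 μΩ·m = 1.69×10^-8 Ω·m
Section 1: A_strand = π(4.4850e-04)² = 6.319e-07 m²; R₁ = ρL/(N·A_s) = (1.69×10^-8)(4.06)/(19×6.319e-07) = 0.005715 Ω
Section 2: A = π(d/2)² = π(5.2500e-03 m)² = 8.659e-05 m²
R₂ = (1.69×10^-8)(5.09)/(8.659e-05) = 9.934×10^-4 Ω
R = R₁ + R₂ = 0.00671 Ω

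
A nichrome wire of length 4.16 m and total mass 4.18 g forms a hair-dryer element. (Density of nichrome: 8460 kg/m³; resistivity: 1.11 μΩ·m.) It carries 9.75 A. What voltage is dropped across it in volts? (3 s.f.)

379 V

ρ = 1.11 μΩ·m = 1.11×10^-6 Ω·m
A = m/(density·L) = 0.00418/(8460×4.16) = 1.1877e-07 m²
R = ρL/A = (1.11×10^-6)(4.16)/(1.1877e-07) = 38.88 Ω
V = IR = 9.75 × 38.88 = 379 V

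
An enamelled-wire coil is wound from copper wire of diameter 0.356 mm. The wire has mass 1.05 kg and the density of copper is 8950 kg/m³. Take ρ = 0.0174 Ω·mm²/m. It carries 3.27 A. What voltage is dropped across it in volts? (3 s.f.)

ρ = 0.0174 Ω·mm²/m = 1.74×10^-8 Ω·m
A = π(d/2)² = π(1.7800e-04 m)² = 9.9538e-08 m²
L = m/(density·A) = 1.05/(8950×9.9538e-08) = 1179 m
R = ρL/A = (1.74×10^-8)(1179)/(9.9538e-08) = 206 Ω
V = IR = 3.27 × 206 = 674 V

674 V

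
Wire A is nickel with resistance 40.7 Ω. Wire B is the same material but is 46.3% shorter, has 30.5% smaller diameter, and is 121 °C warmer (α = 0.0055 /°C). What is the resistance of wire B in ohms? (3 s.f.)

75.4 Ω

R ∝ ρL/d² with ρ ∝ (1+αΔT), so R_B/R_A = (1 − 46.3/100) × (1 − 30.5/100)⁻² × (1 + 0.0055×121)
= 0.537 × 2.07 × 1.665 = 1.852
R_B = 1.852 × 40.7 = 75.4 Ω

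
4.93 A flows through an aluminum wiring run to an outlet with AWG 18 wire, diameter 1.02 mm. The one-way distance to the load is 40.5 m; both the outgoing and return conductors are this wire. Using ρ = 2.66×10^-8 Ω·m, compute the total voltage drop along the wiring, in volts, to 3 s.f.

13.0 V

A = π(1.02/2 mm)² = π(5.1000e-04 m)² = 8.171e-07 m²
Total conductor length (both ways) L = 2 × 40.5 = 81 m
R = ρL/A = (2.66×10^-8)(81)/(8.171e-07) = 2.637 Ω
V = IR = 4.93 × 2.637 = 13.0 V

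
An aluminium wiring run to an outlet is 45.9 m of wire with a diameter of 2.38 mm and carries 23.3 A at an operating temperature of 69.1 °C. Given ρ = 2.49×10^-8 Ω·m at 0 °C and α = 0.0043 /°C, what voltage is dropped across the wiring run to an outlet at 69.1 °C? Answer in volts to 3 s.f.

7.76 V

A = π(d/2)² = π(1.1900e-03 m)² = 4.449e-06 m²
R₍0₎ = ρL/A = (2.49×10^-8)(45.9)/(4.449e-06) = 0.2569 Ω
R₍69.1₎ = R₍0₎(1 + αΔT) = 0.2569 × (1 + 0.0043×69.1) = 0.3332 Ω
V = IR = 23.3 × 0.3332 = 7.76 V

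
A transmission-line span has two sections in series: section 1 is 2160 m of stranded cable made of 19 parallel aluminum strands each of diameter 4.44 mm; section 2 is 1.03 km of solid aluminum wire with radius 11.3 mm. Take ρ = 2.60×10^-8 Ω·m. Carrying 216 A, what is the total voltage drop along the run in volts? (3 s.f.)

55.7 V

Section 1: A_strand = π(2.2200e-03)² = 1.548e-05 m²; R₁ = ρL/(N·A_s) = (2.60×10^-8)(2160)/(19×1.548e-05) = 0.1909 Ω
Section 2: A = πr² = π(1.1300e-02 m)² = 4.011e-04 m²
R₂ = (2.60×10^-8)(1030)/(4.011e-04) = 0.06676 Ω
R = R₁ + R₂ = 0.2577 Ω
V = IR = 216 × 0.2577 = 55.7 V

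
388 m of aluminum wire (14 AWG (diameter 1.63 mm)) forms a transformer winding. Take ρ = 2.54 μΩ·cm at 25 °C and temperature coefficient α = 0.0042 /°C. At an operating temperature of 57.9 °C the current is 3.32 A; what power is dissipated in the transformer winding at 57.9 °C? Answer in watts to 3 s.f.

ρ = 2.54 μΩ·cm = 2.54×10^-8 Ω·m
A = π(1.63/2 mm)² = π(8.1500e-04 m)² = 2.087e-06 m²
R₍25₎ = ρL/A = (2.54×10^-8)(388)/(2.087e-06) = 4.723 Ω
R₍57.9₎ = R₍25₎(1 + αΔT) = 4.723 × (1 + 0.0042×32.9) = 5.375 Ω
P = I²R = (3.32)² × 5.375 = 59.2 W

59.2 W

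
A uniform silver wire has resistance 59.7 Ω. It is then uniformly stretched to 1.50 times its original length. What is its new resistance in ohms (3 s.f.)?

134 Ω

Volume constant ⇒ A' = A/k with k = 1.5. R' = ρ(kL)/(A/k) = k²R.
R' = 2.25 × 59.7 = 134 Ω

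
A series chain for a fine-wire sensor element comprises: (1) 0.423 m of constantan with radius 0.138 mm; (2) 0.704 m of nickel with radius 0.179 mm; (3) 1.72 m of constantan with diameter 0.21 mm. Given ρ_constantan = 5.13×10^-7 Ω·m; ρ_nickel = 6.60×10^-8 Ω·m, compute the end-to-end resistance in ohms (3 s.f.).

Seg 1: A = πr² = π(1.3800e-04 m)² = 5.983e-08 m²
R_1 = (5.13×10^-7)(0.423)/(5.983e-08) = 3.627 Ω
Seg 2: A = πr² = π(1.7900e-04 m)² = 1.007e-07 m²
R_2 = (6.60×10^-8)(0.704)/(1.007e-07) = 0.4616 Ω
Seg 3: A = π(d/2)² = π(1.0500e-04 m)² = 3.464e-08 m²
R_3 = (5.13×10^-7)(1.72)/(3.464e-08) = 25.48 Ω
R_total = R_1 + R_2 + R_3 = 29.6 Ω

29.6 Ω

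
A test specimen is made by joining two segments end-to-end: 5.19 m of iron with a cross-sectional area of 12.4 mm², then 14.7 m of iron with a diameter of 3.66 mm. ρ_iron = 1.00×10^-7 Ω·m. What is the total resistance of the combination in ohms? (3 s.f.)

Segment 1: A = 12.4 mm² = 1.240e-05 m²
R₁ = ρL/A = (1.00×10^-7)(5.19)/(1.240e-05) = 0.04185 Ω
Segment 2: A = π(d/2)² = π(1.8300e-03 m)² = 1.052e-05 m²
R₂ = (1.00×10^-7)(14.7)/(1.052e-05) = 0.1397 Ω
R = R₁ + R₂ = 0.182 Ω

0.182 Ω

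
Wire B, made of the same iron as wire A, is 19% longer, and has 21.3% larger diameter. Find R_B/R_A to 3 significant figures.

R ∝ L/d², so R_B/R_A = (1 + 19/100) × (1 + 21.3/100)⁻²
= 1.19 × 0.6796 = 0.809

0.809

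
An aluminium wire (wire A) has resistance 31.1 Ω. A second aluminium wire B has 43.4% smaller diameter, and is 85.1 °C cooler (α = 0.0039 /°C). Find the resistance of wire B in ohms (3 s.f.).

64.9 Ω

R ∝ ρL/d² with ρ ∝ (1+αΔT), so R_B/R_A = (1 − 43.4/100)⁻² × (1 − 0.0039×85.1)
= 3.122 × 0.6681 = 2.086
R_B = 2.086 × 31.1 = 64.9 Ω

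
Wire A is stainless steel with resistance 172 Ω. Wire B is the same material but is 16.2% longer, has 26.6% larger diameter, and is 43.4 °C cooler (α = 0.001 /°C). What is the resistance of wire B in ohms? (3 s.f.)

R ∝ ρL/d² with ρ ∝ (1+αΔT), so R_B/R_A = (1 + 16.2/100) × (1 + 26.6/100)⁻² × (1 − 0.001×43.4)
= 1.162 × 0.6239 × 0.9566 = 0.6935
R_B = 0.6935 × 172 = 119 Ω

119 Ω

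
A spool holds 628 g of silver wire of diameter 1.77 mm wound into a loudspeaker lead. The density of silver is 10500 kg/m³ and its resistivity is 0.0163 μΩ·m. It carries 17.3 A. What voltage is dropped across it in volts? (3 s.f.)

ρ = 0.0163 μΩ·m = 1.63×10^-8 Ω·m
A = π(d/2)² = π(8.8500e-04 m)² = 2.4606e-06 m²
L = m/(density·A) = 0.628/(10500×2.4606e-06) = 24.31 m
R = ρL/A = (1.63×10^-8)(24.31)/(2.4606e-06) = 0.161 Ω
V = IR = 17.3 × 0.161 = 2.79 V

2.79 V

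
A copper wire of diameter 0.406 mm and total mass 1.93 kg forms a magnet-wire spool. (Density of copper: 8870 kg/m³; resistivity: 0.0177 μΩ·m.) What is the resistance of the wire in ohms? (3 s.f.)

230 Ω

ρ = 0.0177 μΩ·m = 1.77×10^-8 Ω·m
A = π(d/2)² = π(2.0300e-04 m)² = 1.2946e-07 m²
L = m/(density·A) = 1.93/(8870×1.2946e-07) = 1681 m
R = ρL/A = (1.77×10^-8)(1681)/(1.2946e-07) = 230 Ω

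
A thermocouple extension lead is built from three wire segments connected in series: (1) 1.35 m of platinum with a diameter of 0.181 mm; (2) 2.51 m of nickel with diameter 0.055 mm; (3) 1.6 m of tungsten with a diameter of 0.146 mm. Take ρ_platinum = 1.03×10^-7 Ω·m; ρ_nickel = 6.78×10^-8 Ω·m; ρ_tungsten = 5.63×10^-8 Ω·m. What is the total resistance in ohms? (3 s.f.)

Seg 1: A = π(d/2)² = π(9.0500e-05 m)² = 2.573e-08 m²
R_1 = (1.03×10^-7)(1.35)/(2.573e-08) = 5.404 Ω
Seg 2: A = π(d/2)² = π(2.7500e-05 m)² = 2.376e-09 m²
R_2 = (6.78×10^-8)(2.51)/(2.376e-09) = 71.63 Ω
Seg 3: A = π(d/2)² = π(7.3000e-05 m)² = 1.674e-08 m²
R_3 = (5.63×10^-8)(1.6)/(1.674e-08) = 5.381 Ω
R_total = R_1 + R_2 + R_3 = 82.4 Ω

82.4 Ω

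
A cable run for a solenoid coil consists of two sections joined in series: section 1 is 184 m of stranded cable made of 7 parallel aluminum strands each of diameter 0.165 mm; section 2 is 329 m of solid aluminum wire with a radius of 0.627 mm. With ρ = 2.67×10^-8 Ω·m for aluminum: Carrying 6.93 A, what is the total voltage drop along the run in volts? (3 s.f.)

277 V

Section 1: A_strand = π(8.2500e-05)² = 2.138e-08 m²; R₁ = ρL/(N·A_s) = (2.67×10^-8)(184)/(7×2.138e-08) = 32.82 Ω
Section 2: A = πr² = π(6.2700e-04 m)² = 1.235e-06 m²
R₂ = (2.67×10^-8)(329)/(1.235e-06) = 7.112 Ω
R = R₁ + R₂ = 39.94 Ω
V = IR = 6.93 × 39.94 = 277 V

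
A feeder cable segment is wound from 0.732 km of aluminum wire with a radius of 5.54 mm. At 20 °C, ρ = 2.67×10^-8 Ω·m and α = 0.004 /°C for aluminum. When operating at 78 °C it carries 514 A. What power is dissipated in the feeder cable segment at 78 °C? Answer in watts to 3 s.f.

66000 W

A = πr² = π(5.5400e-03 m)² = 9.642e-05 m²
R₍20₎ = ρL/A = (2.67×10^-8)(732)/(9.642e-05) = 0.2027 Ω
R₍78₎ = R₍20₎(1 + αΔT) = 0.2027 × (1 + 0.004×58) = 0.2497 Ω
P = I²R = (514)² × 0.2497 = 66000 W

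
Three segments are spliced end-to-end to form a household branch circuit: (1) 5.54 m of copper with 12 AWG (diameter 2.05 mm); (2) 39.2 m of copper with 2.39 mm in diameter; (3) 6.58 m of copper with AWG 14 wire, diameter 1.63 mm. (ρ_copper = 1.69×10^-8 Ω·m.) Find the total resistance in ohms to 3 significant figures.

Seg 1: A = π(2.05/2 mm)² = π(1.0250e-03 m)² = 3.301e-06 m²
R_1 = (1.69×10^-8)(5.54)/(3.301e-06) = 0.02837 Ω
Seg 2: A = π(d/2)² = π(1.1950e-03 m)² = 4.486e-06 m²
R_2 = (1.69×10^-8)(39.2)/(4.486e-06) = 0.1477 Ω
Seg 3: A = π(1.63/2 mm)² = π(8.1500e-04 m)² = 2.087e-06 m²
R_3 = (1.69×10^-8)(6.58)/(2.087e-06) = 0.05329 Ω
R_total = R_1 + R_2 + R_3 = 0.229 Ω

0.229 Ω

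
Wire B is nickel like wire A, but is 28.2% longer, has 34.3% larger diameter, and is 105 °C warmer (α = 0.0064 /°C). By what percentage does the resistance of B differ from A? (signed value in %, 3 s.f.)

R ∝ ρL/d² with ρ ∝ (1+αΔT), so R_B/R_A = (1 + 28.2/100) × (1 + 34.3/100)⁻² × (1 + 0.0064×105)
= 1.282 × 0.5544 × 1.672 = 1.188
(R_B − R_A)/R_A = 1.188 − 1 = 18.8%

18.8%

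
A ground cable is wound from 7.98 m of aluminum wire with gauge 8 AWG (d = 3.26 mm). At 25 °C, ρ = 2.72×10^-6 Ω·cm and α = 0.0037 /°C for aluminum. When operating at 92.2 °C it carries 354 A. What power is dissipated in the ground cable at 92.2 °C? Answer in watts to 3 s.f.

ρ = 2.72×10^-6 Ω·cm = 2.72×10^-8 Ω·m
A = π(3.26/2 mm)² = π(1.6300e-03 m)² = 8.347e-06 m²
R₍25₎ = ρL/A = (2.72×10^-8)(7.98)/(8.347e-06) = 0.026 Ω
R₍92.2₎ = R₍25₎(1 + αΔT) = 0.026 × (1 + 0.0037×67.2) = 0.03247 Ω
P = I²R = (354)² × 0.03247 = 4070 W

4070 W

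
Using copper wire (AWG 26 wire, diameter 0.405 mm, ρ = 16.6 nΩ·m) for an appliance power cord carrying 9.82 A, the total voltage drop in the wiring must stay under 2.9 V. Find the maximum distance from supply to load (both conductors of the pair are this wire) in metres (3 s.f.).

1.15 m

ρ = 16.6 nΩ·m = 1.66×10^-8 Ω·m
A = π(0.405/2 mm)² = π(2.0250e-04 m)² = 1.288e-07 m²
L_max = V_max·A/(2·ρI) = (2.9)(1.288e-07)/(2×1.66×10^-8×9.82) = 1.15 m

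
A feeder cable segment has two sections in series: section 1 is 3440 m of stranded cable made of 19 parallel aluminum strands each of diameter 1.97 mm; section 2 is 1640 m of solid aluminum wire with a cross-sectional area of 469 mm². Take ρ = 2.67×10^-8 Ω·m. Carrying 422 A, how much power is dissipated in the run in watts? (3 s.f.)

2.99×10^5 W

Section 1: A_strand = π(9.8500e-04)² = 3.048e-06 m²; R₁ = ρL/(N·A_s) = (2.67×10^-8)(3440)/(19×3.048e-06) = 1.586 Ω
Section 2: A = 469 mm² = 4.690e-04 m²
R₂ = (2.67×10^-8)(1640)/(4.690e-04) = 0.09336 Ω
R = R₁ + R₂ = 1.679 Ω
P = I²R = (422)² × 1.679 = 2.99×10^5 W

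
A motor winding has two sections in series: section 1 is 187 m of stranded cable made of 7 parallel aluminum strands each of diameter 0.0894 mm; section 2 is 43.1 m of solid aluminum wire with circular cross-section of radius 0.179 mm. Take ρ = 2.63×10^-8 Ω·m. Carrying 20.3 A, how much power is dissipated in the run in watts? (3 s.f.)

50800 W

Section 1: A_strand = π(4.4700e-05)² = 6.277e-09 m²; R₁ = ρL/(N·A_s) = (2.63×10^-8)(187)/(7×6.277e-09) = 111.9 Ω
Section 2: A = πr² = π(1.7900e-04 m)² = 1.007e-07 m²
R₂ = (2.63×10^-8)(43.1)/(1.007e-07) = 11.26 Ω
R = R₁ + R₂ = 123.2 Ω
P = I²R = (20.3)² × 123.2 = 50800 W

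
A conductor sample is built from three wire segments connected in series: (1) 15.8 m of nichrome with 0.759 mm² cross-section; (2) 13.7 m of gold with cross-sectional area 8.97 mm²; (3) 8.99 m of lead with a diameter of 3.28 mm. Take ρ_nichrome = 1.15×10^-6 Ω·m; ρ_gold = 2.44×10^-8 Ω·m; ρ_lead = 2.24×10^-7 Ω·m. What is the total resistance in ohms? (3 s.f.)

24.2 Ω

Seg 1: A = 0.759 mm² = 7.590e-07 m²
R_1 = (1.15×10^-6)(15.8)/(7.590e-07) = 23.94 Ω
Seg 2: A = 8.97 mm² = 8.970e-06 m²
R_2 = (2.44×10^-8)(13.7)/(8.970e-06) = 0.03727 Ω
Seg 3: A = π(d/2)² = π(1.6400e-03 m)² = 8.450e-06 m²
R_3 = (2.24×10^-7)(8.99)/(8.450e-06) = 0.2383 Ω
R_total = R_1 + R_2 + R_3 = 24.2 Ω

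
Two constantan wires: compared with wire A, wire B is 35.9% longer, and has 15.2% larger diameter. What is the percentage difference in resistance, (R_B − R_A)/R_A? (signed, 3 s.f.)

R ∝ L/d², so R_B/R_A = (1 + 35.9/100) × (1 + 15.2/100)⁻²
= 1.359 × 0.7535 = 1.024
(R_B − R_A)/R_A = 1.024 − 1 = 2.40%

2.40%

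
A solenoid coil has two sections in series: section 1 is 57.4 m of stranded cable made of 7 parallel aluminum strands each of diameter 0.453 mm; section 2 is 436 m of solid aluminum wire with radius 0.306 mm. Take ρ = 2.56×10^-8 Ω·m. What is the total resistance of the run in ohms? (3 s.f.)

39.2 Ω

Section 1: A_strand = π(2.2650e-04)² = 1.612e-07 m²; R₁ = ρL/(N·A_s) = (2.56×10^-8)(57.4)/(7×1.612e-07) = 1.302 Ω
Section 2: A = πr² = π(3.0600e-04 m)² = 2.942e-07 m²
R₂ = (2.56×10^-8)(436)/(2.942e-07) = 37.94 Ω
R = R₁ + R₂ = 39.2 Ω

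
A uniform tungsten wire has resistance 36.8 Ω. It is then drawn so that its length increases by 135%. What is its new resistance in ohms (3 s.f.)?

203 Ω

k = 1 + 135/100 = 2.35; volume constant ⇒ A' = A/k, so R' = k²R.
R' = 5.523 × 36.8 = 203 Ω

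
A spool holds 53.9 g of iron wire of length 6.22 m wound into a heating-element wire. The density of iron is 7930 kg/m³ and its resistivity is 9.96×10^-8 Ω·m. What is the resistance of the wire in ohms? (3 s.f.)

A = m/(density·L) = 0.0539/(7930×6.22) = 1.0928e-06 m²
R = ρL/A = (9.96×10^-8)(6.22)/(1.0928e-06) = 0.567 Ω

0.567 Ω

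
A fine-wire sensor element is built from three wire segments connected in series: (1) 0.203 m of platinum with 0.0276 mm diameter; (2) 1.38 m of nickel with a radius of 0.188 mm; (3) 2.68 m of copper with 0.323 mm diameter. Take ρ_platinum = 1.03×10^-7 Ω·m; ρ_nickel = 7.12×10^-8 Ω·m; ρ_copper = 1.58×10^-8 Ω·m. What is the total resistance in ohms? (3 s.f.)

36.3 Ω

Seg 1: A = π(d/2)² = π(1.3800e-05 m)² = 5.983e-10 m²
R_1 = (1.03×10^-7)(0.203)/(5.983e-10) = 34.95 Ω
Seg 2: A = πr² = π(1.8800e-04 m)² = 1.110e-07 m²
R_2 = (7.12×10^-8)(1.38)/(1.110e-07) = 0.8849 Ω
Seg 3: A = π(d/2)² = π(1.6150e-04 m)² = 8.194e-08 m²
R_3 = (1.58×10^-8)(2.68)/(8.194e-08) = 0.5168 Ω
R_total = R_1 + R_2 + R_3 = 36.3 Ω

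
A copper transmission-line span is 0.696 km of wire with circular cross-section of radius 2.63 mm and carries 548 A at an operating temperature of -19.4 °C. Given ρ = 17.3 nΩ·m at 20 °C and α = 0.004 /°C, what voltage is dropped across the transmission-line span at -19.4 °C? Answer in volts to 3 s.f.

256 V

ρ = 17.3 nΩ·m = 1.73×10^-8 Ω·m
A = πr² = π(2.6300e-03 m)² = 2.173e-05 m²
R₍20₎ = ρL/A = (1.73×10^-8)(696)/(2.173e-05) = 0.5541 Ω
R₍-19.4₎ = R₍20₎(1 + αΔT) = 0.5541 × (1 + 0.004×-39.4) = 0.4668 Ω
V = IR = 548 × 0.4668 = 256 V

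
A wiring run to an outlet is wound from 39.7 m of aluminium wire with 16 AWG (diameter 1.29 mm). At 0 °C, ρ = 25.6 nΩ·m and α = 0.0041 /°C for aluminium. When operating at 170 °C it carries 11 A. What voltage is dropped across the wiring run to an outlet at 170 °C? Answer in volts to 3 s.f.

ρ = 25.6 nΩ·m = 2.56×10^-8 Ω·m
A = π(1.29/2 mm)² = π(6.4500e-04 m)² = 1.307e-06 m²
R₍0₎ = ρL/A = (2.56×10^-8)(39.7)/(1.307e-06) = 0.7776 Ω
R₍170₎ = R₍0₎(1 + αΔT) = 0.7776 × (1 + 0.0041×170) = 1.32 Ω
V = IR = 11 × 1.32 = 14.5 V

14.5 V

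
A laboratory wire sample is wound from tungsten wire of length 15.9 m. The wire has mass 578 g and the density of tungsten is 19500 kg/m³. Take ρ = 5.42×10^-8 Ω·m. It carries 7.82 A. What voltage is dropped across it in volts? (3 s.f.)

A = m/(density·L) = 0.578/(19500×15.9) = 1.8642e-06 m²
R = ρL/A = (5.42×10^-8)(15.9)/(1.8642e-06) = 0.4623 Ω
V = IR = 7.82 × 0.4623 = 3.61 V

3.61 V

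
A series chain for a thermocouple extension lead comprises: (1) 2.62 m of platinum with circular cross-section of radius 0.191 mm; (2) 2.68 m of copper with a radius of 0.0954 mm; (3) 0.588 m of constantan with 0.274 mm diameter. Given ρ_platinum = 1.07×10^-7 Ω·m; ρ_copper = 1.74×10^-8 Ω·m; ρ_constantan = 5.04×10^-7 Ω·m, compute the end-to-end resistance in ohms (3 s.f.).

9.10 Ω

Seg 1: A = πr² = π(1.9100e-04 m)² = 1.146e-07 m²
R_1 = (1.07×10^-7)(2.62)/(1.146e-07) = 2.446 Ω
Seg 2: A = πr² = π(9.5400e-05 m)² = 2.859e-08 m²
R_2 = (1.74×10^-8)(2.68)/(2.859e-08) = 1.631 Ω
Seg 3: A = π(d/2)² = π(1.3700e-04 m)² = 5.896e-08 m²
R_3 = (5.04×10^-7)(0.588)/(5.896e-08) = 5.026 Ω
R_total = R_1 + R_2 + R_3 = 9.10 Ω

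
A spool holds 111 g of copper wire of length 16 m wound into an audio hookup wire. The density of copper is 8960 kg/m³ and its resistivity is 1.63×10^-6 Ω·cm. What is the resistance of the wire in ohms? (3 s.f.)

ρ = 1.63×10^-6 Ω·cm = 1.63×10^-8 Ω·m
A = m/(density·L) = 0.111/(8960×16) = 7.7427e-07 m²
R = ρL/A = (1.63×10^-8)(16)/(7.7427e-07) = 0.337 Ω

0.337 Ω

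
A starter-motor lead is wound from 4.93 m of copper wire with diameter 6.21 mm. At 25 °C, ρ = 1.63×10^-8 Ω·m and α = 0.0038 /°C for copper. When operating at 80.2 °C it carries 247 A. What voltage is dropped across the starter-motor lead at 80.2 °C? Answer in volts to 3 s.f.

A = π(d/2)² = π(3.1050e-03 m)² = 3.029e-05 m²
R₍25₎ = ρL/A = (1.63×10^-8)(4.93)/(3.029e-05) = 0.002653 Ω
R₍80.2₎ = R₍25₎(1 + αΔT) = 0.002653 × (1 + 0.0038×55.2) = 0.00321 Ω
V = IR = 247 × 0.00321 = 0.793 V

0.793 V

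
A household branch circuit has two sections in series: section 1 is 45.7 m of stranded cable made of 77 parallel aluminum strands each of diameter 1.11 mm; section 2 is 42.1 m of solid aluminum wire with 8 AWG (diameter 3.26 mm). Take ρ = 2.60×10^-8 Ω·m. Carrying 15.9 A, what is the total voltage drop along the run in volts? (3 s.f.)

2.34 V

Section 1: A_strand = π(5.5500e-04)² = 9.677e-07 m²; R₁ = ρL/(N·A_s) = (2.60×10^-8)(45.7)/(77×9.677e-07) = 0.01595 Ω
Section 2: A = π(3.26/2 mm)² = π(1.6300e-03 m)² = 8.347e-06 m²
R₂ = (2.60×10^-8)(42.1)/(8.347e-06) = 0.1311 Ω
R = R₁ + R₂ = 0.1471 Ω
V = IR = 15.9 × 0.1471 = 2.34 V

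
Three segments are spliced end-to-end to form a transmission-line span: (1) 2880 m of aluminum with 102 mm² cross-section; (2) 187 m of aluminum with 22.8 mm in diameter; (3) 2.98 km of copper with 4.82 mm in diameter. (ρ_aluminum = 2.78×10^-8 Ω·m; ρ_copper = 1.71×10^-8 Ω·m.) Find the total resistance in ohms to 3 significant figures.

Seg 1: A = 102 mm² = 1.020e-04 m²
R_1 = (2.78×10^-8)(2880)/(1.020e-04) = 0.7849 Ω
Seg 2: A = π(d/2)² = π(1.1400e-02 m)² = 4.083e-04 m²
R_2 = (2.78×10^-8)(187)/(4.083e-04) = 0.01273 Ω
Seg 3: A = π(d/2)² = π(2.4100e-03 m)² = 1.825e-05 m²
R_3 = (1.71×10^-8)(2980)/(1.825e-05) = 2.793 Ω
R_total = R_1 + R_2 + R_3 = 3.59 Ω

3.59 Ω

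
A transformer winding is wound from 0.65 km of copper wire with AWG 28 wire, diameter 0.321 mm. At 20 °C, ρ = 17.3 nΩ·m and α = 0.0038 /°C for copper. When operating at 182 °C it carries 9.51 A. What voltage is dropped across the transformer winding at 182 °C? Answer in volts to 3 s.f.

2130 V

ρ = 17.3 nΩ·m = 1.73×10^-8 Ω·m
A = π(0.321/2 mm)² = π(1.6050e-04 m)² = 8.093e-08 m²
R₍20₎ = ρL/A = (1.73×10^-8)(650)/(8.093e-08) = 139 Ω
R₍182₎ = R₍20₎(1 + αΔT) = 139 × (1 + 0.0038×162) = 224.5 Ω
V = IR = 9.51 × 224.5 = 2130 V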